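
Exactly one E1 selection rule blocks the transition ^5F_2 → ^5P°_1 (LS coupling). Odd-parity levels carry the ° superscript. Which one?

the ΔL = 0, ±1 rule

Reading off the term symbols: S 2→2, L 3→1, J 2→1, parity even→odd.
Parity must change: even → odd — satisfied.
ΔS = 0: S: 2 → 2 — satisfied.
ΔL = 0, ±1 (not L=0↔0): L: 3 → 1, ΔL = -2 — violated.
ΔJ = 0, ±1 (not J=0↔0): J: 2 → 1, ΔJ = -1 — satisfied.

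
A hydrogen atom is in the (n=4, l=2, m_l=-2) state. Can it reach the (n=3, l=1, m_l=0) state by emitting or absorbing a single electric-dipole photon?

Δl = 1 − 2 = -1; the E1 rule Δl = ±1 is passes.
m_l: -2 → 0 (Δm_l = +2). |Δm_l| ≤ 1 fails.
The transition is electric-dipole forbidden.

forbidden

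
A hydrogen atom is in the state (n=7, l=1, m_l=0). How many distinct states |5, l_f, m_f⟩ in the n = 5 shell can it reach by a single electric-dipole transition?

4

E1 requires Δl = ±1, so l_f ∈ {0, 2}; with 0 ≤ l_f ≤ n_f−1 = 4, the allowed l_f values are {0, 2}.
For l_f = 0: m_f ∈ {m_i−1, m_i, m_i+1} ∩ [−0, 0] = {0} → 1 state.
For l_f = 2: m_f ∈ {m_i−1, m_i, m_i+1} ∩ [−2, 2] = {-1, 0, 1} → 3 states.
Total: 4.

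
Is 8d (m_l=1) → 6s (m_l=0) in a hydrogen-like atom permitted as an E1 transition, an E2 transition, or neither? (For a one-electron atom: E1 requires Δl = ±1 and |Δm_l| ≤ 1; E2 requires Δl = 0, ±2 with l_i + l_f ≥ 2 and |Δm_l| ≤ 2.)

Δl = 0 − 2 = -2; l_i + l_f = 2.
Δm_l = -1.
E1 (Δl = ±1, |Δm_l| ≤ 1): not satisfied.
E2 (Δl = 0,±2, l_i+l_f ≥ 2, |Δm_l| ≤ 2): satisfied.

E2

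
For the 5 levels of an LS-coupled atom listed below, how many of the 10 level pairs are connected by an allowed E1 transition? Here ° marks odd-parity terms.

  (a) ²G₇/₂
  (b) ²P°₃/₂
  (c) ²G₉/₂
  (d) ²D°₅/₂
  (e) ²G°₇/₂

(a)–(b): forbidden (ΔL, ΔJ).
(a)–(c): forbidden (parity).
(a)–(d): forbidden (ΔL).
(a)–(e): allowed.
(b)–(c): forbidden (ΔL, ΔJ).
(b)–(d): forbidden (parity).
(b)–(e): forbidden (parity, ΔL, ΔJ).
(c)–(d): forbidden (ΔL, ΔJ).
(c)–(e): allowed.
(d)–(e): forbidden (parity, ΔL).
Allowed pairs: 2 of 10.

2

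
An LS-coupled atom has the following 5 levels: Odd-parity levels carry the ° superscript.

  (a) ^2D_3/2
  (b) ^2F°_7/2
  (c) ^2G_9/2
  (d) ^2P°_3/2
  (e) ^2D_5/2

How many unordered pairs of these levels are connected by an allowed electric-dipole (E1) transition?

(a)–(b): forbidden (ΔJ).
(a)–(c): forbidden (parity, ΔL, ΔJ).
(a)–(d): allowed.
(a)–(e): forbidden (parity).
(b)–(c): allowed.
(b)–(d): forbidden (parity, ΔL, ΔJ).
(b)–(e): allowed.
(c)–(d): forbidden (ΔL, ΔJ).
(c)–(e): forbidden (parity, ΔL, ΔJ).
(d)–(e): allowed.
Allowed pairs: 4 of 10.

4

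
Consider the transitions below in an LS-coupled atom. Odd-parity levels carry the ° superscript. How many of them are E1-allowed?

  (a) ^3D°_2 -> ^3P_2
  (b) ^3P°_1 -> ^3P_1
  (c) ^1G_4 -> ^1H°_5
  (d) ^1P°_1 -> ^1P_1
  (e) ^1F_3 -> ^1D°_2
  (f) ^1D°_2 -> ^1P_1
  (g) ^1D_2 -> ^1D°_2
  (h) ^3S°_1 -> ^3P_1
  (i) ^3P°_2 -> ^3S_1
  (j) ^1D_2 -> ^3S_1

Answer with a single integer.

9

(a) allowed
(b) allowed
(c) allowed
(d) allowed
(e) allowed
(f) allowed
(g) allowed
(h) allowed
(i) allowed
(j) forbidden (parity, ΔS, ΔL fail)
Total allowed: 9 of 10.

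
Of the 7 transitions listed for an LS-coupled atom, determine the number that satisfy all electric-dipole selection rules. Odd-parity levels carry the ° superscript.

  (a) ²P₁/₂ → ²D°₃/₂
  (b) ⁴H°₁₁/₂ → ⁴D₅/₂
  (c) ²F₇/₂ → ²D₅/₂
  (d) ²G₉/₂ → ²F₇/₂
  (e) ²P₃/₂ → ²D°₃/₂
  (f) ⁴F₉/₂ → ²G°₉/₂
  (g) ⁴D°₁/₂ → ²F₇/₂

2

(a) allowed
(b) forbidden (ΔL, ΔJ fail)
(c) forbidden (parity fails)
(d) forbidden (parity fails)
(e) allowed
(f) forbidden (ΔS fails)
(g) forbidden (ΔS, ΔJ fail)
Total allowed: 2 of 7.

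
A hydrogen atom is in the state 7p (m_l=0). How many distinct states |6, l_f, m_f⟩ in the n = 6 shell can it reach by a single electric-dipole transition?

E1 requires Δl = ±1, so l_f ∈ {0, 2}; with 0 ≤ l_f ≤ n_f−1 = 5, the allowed l_f values are {0, 2}.
For l_f = 0: m_f ∈ {m_i−1, m_i, m_i+1} ∩ [−0, 0] = {0} → 1 state.
For l_f = 2: m_f ∈ {m_i−1, m_i, m_i+1} ∩ [−2, 2] = {-1, 0, 1} → 3 states.
Total: 4.

4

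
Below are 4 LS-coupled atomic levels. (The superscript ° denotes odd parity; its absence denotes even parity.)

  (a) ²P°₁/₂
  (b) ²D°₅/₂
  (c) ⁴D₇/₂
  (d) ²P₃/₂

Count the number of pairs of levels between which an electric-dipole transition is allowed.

2

(a)–(b): forbidden (parity, ΔJ).
(a)–(c): forbidden (ΔS, ΔJ).
(a)–(d): allowed.
(b)–(c): forbidden (ΔS).
(b)–(d): allowed.
(c)–(d): forbidden (parity, ΔS, ΔJ).
Allowed pairs: 2 of 6.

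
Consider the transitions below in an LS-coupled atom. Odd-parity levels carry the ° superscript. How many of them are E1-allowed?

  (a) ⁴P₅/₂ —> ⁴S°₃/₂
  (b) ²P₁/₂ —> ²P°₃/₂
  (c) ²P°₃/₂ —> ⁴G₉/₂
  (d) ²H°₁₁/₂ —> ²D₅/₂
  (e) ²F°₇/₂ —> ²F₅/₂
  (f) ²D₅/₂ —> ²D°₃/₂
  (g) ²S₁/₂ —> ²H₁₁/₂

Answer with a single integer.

(a) allowed
(b) allowed
(c) forbidden (ΔS, ΔL, ΔJ fail)
(d) forbidden (ΔL, ΔJ fail)
(e) allowed
(f) allowed
(g) forbidden (parity, ΔL, ΔJ fail)
Total allowed: 4 of 7.

4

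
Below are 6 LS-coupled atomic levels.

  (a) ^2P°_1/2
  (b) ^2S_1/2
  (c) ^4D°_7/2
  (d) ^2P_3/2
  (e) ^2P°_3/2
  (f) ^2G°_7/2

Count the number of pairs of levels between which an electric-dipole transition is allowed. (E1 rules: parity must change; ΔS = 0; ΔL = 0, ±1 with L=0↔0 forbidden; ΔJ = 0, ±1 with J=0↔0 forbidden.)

(a)–(b): allowed.
(a)–(c): forbidden (parity, ΔS, ΔJ).
(a)–(d): allowed.
(a)–(e): forbidden (parity).
(a)–(f): forbidden (parity, ΔL, ΔJ).
(b)–(c): forbidden (ΔS, ΔL, ΔJ).
(b)–(d): forbidden (parity).
(b)–(e): allowed.
(b)–(f): forbidden (ΔL, ΔJ).
(c)–(d): forbidden (ΔS, ΔJ).
(c)–(e): forbidden (parity, ΔS, ΔJ).
(c)–(f): forbidden (parity, ΔS, ΔL).
(d)–(e): allowed.
(d)–(f): forbidden (ΔL, ΔJ).
(e)–(f): forbidden (parity, ΔL, ΔJ).
Allowed pairs: 4 of 15.

4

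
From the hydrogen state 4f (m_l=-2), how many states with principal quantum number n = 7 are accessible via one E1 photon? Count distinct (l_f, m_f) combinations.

E1 requires Δl = ±1, so l_f ∈ {2, 4}; with 0 ≤ l_f ≤ n_f−1 = 6, the allowed l_f values are {2, 4}.
For l_f = 2: m_f ∈ {m_i−1, m_i, m_i+1} ∩ [−2, 2] = {-2, -1} → 2 states.
For l_f = 4: m_f ∈ {m_i−1, m_i, m_i+1} ∩ [−4, 4] = {-3, -2, -1} → 3 states.
Total: 5.

5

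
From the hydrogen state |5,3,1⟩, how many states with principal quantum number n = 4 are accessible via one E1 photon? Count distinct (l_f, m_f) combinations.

E1 requires Δl = ±1, so l_f ∈ {2, 4}; with 0 ≤ l_f ≤ n_f−1 = 3, the allowed l_f values are {2}.
For l_f = 2: m_f ∈ {m_i−1, m_i, m_i+1} ∩ [−2, 2] = {0, 1, 2} → 3 states.
Total: 3.

3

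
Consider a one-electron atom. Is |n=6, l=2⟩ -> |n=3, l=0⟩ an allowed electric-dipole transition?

Δl = 0 − 2 = -2; the E1 rule Δl = ±1 is violated.
The transition is electric-dipole forbidden.

forbidden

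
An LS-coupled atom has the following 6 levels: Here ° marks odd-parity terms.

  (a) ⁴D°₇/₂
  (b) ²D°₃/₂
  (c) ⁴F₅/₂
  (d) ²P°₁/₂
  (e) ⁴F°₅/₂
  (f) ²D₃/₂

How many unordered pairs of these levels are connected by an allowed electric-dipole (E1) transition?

4

(a)–(b): forbidden (parity, ΔS, ΔJ).
(a)–(c): allowed.
(a)–(d): forbidden (parity, ΔS, ΔJ).
(a)–(e): forbidden (parity).
(a)–(f): forbidden (ΔS, ΔJ).
(b)–(c): forbidden (ΔS).
(b)–(d): forbidden (parity).
(b)–(e): forbidden (parity, ΔS).
(b)–(f): allowed.
(c)–(d): forbidden (ΔS, ΔL, ΔJ).
(c)–(e): allowed.
(c)–(f): forbidden (parity, ΔS).
(d)–(e): forbidden (parity, ΔS, ΔL, ΔJ).
(d)–(f): allowed.
(e)–(f): forbidden (ΔS).
Allowed pairs: 4 of 15.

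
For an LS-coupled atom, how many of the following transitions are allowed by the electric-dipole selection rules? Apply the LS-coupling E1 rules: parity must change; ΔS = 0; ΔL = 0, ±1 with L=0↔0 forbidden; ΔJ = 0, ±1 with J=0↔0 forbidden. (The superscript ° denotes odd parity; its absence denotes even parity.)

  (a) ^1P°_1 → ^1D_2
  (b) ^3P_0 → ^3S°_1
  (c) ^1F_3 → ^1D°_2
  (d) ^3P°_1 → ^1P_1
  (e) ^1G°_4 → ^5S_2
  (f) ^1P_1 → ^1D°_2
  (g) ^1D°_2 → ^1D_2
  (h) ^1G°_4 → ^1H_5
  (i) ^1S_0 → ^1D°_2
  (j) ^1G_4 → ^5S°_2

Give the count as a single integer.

(a) allowed
(b) allowed
(c) allowed
(d) forbidden (ΔS fails)
(e) forbidden (ΔS, ΔL, ΔJ fail)
(f) allowed
(g) allowed
(h) allowed
(i) forbidden (ΔL, ΔJ fail)
(j) forbidden (ΔS, ΔL, ΔJ fail)
Total allowed: 6 of 10.

6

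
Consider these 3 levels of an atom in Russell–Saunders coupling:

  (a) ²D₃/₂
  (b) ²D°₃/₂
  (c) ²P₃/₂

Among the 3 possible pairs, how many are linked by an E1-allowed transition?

(a)–(b): allowed.
(a)–(c): forbidden (parity).
(b)–(c): allowed.
Allowed pairs: 2 of 3.

2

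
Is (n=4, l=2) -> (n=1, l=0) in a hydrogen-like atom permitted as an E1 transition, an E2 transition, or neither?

E2

Δl = 0 − 2 = -2; l_i + l_f = 2.
E1 (Δl = ±1): not satisfied.
E2 (Δl = 0,±2, l_i+l_f ≥ 2): satisfied.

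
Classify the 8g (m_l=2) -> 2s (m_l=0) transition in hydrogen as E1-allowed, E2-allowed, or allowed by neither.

neither

Δl = 0 − 4 = -4; l_i + l_f = 4.
Δm_l = -2.
E1 (Δl = ±1, |Δm_l| ≤ 1): not satisfied.
E2 (Δl = 0,±2, l_i+l_f ≥ 2, |Δm_l| ≤ 2): not satisfied.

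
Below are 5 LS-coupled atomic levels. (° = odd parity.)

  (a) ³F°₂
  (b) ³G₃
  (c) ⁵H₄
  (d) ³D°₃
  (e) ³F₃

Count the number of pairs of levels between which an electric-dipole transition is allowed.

(a)–(b): allowed.
(a)–(c): forbidden (ΔS, ΔL, ΔJ).
(a)–(d): forbidden (parity).
(a)–(e): allowed.
(b)–(c): forbidden (parity, ΔS).
(b)–(d): forbidden (ΔL).
(b)–(e): forbidden (parity).
(c)–(d): forbidden (ΔS, ΔL).
(c)–(e): forbidden (parity, ΔS, ΔL).
(d)–(e): allowed.
Allowed pairs: 3 of 10.

3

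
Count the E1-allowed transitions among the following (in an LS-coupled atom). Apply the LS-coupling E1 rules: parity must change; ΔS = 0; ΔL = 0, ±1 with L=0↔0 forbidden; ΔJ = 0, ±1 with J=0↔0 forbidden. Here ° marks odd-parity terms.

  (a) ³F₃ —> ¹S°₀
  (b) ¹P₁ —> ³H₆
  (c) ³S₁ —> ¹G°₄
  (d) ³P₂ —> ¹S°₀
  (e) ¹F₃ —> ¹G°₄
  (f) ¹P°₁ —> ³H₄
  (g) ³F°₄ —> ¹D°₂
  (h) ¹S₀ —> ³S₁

1

(a) forbidden (ΔS, ΔL, ΔJ fail)
(b) forbidden (parity, ΔS, ΔL, ΔJ fail)
(c) forbidden (ΔS, ΔL, ΔJ fail)
(d) forbidden (ΔS, ΔJ fail)
(e) allowed
(f) forbidden (ΔS, ΔL, ΔJ fail)
(g) forbidden (parity, ΔS, ΔJ fail)
(h) forbidden (parity, ΔS, ΔL fail)
Total allowed: 1 of 8.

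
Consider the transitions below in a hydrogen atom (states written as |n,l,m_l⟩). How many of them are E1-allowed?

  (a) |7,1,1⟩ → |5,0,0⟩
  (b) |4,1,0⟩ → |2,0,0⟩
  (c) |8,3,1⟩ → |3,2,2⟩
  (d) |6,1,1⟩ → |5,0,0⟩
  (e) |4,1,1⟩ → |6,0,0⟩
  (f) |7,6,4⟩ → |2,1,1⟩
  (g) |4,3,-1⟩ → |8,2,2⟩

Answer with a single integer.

(a) allowed
(b) allowed
(c) allowed
(d) allowed
(e) allowed
(f) forbidden — Δl = -5 (E1 requires Δl = ±1); Δm_l = -3 (E1 requires Δm_l = 0, ±1)
(g) forbidden — Δm_l = +3 (E1 requires Δm_l = 0, ±1)
Total allowed: 5 of 7.

5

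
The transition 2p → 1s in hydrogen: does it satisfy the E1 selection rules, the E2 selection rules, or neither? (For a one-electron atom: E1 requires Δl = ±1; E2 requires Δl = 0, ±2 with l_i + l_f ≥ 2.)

E1

Δl = 0 − 1 = -1; l_i + l_f = 1.
E1 (Δl = ±1): satisfied.
E2 (Δl = 0,±2, l_i+l_f ≥ 2): not satisfied.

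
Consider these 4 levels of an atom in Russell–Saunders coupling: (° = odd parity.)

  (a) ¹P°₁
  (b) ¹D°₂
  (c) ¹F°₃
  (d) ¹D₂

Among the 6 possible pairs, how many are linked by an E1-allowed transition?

3

(a)–(b): forbidden (parity).
(a)–(c): forbidden (parity, ΔL, ΔJ).
(a)–(d): allowed.
(b)–(c): forbidden (parity).
(b)–(d): allowed.
(c)–(d): allowed.
Allowed pairs: 3 of 6.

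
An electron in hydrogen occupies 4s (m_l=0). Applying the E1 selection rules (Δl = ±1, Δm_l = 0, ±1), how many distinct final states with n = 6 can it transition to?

3

E1 requires Δl = ±1, so l_f ∈ {-1, 1}; with 0 ≤ l_f ≤ n_f−1 = 5, the allowed l_f values are {1}.
For l_f = 1: m_f ∈ {m_i−1, m_i, m_i+1} ∩ [−1, 1] = {-1, 0, 1} → 3 states.
Total: 3.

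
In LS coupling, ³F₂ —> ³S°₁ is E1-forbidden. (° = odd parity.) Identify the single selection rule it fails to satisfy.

Initial level: S=1, L=3, J=2, parity even. Final level: S=1, L=0, J=1, parity odd.
ΔJ = 0, ±1 (not J=0↔0): J: 2 → 1, ΔJ = -1 — satisfied.
Parity must change: even → odd — satisfied.
ΔS = 0: S: 1 → 1 — satisfied.
ΔL = 0, ±1 (not L=0↔0): L: 3 → 0, ΔL = -3 — violated.

the ΔL = 0, ±1 rule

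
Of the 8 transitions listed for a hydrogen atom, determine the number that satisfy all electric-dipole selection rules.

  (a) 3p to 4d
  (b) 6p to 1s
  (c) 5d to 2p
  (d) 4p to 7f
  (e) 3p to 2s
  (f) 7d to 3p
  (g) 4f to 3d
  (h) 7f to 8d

(a) allowed
(b) allowed
(c) allowed
(d) forbidden — Δl = +2 (E1 requires Δl = ±1)
(e) allowed
(f) allowed
(g) allowed
(h) allowed
Total allowed: 7 of 8.

7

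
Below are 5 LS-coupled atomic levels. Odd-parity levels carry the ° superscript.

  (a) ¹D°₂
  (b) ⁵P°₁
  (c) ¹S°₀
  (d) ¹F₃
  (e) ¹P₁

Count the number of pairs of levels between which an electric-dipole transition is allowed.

(a)–(b): forbidden (parity, ΔS).
(a)–(c): forbidden (parity, ΔL, ΔJ).
(a)–(d): allowed.
(a)–(e): allowed.
(b)–(c): forbidden (parity, ΔS).
(b)–(d): forbidden (ΔS, ΔL, ΔJ).
(b)–(e): forbidden (ΔS).
(c)–(d): forbidden (ΔL, ΔJ).
(c)–(e): allowed.
(d)–(e): forbidden (parity, ΔL, ΔJ).
Allowed pairs: 3 of 10.

3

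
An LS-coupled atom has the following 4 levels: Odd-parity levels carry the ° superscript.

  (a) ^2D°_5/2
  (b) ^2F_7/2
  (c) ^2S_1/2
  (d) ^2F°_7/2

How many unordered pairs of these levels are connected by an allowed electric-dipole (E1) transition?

(a)–(b): allowed.
(a)–(c): forbidden (ΔL, ΔJ).
(a)–(d): forbidden (parity).
(b)–(c): forbidden (parity, ΔL, ΔJ).
(b)–(d): allowed.
(c)–(d): forbidden (ΔL, ΔJ).
Allowed pairs: 2 of 6.

2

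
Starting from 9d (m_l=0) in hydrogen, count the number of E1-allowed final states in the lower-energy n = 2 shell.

E1 requires Δl = ±1, so l_f ∈ {1, 3}; with 0 ≤ l_f ≤ n_f−1 = 1, the allowed l_f values are {1}.
For l_f = 1: m_f ∈ {m_i−1, m_i, m_i+1} ∩ [−1, 1] = {-1, 0, 1} → 3 states.
Total: 3.

3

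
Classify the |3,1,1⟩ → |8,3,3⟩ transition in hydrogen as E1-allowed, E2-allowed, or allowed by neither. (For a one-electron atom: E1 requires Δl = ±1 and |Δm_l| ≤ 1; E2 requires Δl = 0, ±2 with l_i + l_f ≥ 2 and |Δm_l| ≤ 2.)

Δl = 3 − 1 = +2; l_i + l_f = 4.
Δm_l = +2.
E1 (Δl = ±1, |Δm_l| ≤ 1): not satisfied.
E2 (Δl = 0,±2, l_i+l_f ≥ 2, |Δm_l| ≤ 2): satisfied.

E2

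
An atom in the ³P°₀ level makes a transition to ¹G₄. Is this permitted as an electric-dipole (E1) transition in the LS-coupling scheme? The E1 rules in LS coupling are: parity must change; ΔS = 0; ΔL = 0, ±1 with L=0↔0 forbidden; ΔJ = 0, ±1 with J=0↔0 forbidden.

forbidden

Reading off the term symbols: S 1→0, L 1→4, J 0→4, parity odd→even.
ΔS = 0: S: 1 → 0 — fails.
ΔJ = 0, ±1 (not J=0↔0): J: 0 → 4, ΔJ = +4 — fails.
Parity must change: odd → even — passes.
ΔL = 0, ±1 (not L=0↔0): L: 1 → 4, ΔL = +3 — fails.
Rule(s) violated: ΔS, ΔL, ΔJ.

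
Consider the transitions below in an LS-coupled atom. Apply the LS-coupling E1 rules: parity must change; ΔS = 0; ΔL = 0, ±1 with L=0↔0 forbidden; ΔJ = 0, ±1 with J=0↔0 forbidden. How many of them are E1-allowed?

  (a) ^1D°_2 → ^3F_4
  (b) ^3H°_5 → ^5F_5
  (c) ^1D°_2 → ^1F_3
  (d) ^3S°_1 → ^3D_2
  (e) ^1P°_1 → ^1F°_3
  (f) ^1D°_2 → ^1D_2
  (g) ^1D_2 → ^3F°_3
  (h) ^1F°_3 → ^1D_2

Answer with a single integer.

3

(a) forbidden (ΔS, ΔJ fail)
(b) forbidden (ΔS, ΔL fail)
(c) allowed
(d) forbidden (ΔL fails)
(e) forbidden (parity, ΔL, ΔJ fail)
(f) allowed
(g) forbidden (ΔS fails)
(h) allowed
Total allowed: 3 of 8.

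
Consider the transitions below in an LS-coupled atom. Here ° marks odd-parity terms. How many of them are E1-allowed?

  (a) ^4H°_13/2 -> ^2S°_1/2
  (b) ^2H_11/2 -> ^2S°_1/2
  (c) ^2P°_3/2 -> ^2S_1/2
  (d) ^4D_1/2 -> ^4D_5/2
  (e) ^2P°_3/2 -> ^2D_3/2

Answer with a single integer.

2

(a) forbidden (parity, ΔS, ΔL, ΔJ fail)
(b) forbidden (ΔL, ΔJ fail)
(c) allowed
(d) forbidden (parity, ΔJ fail)
(e) allowed
Total allowed: 2 of 5.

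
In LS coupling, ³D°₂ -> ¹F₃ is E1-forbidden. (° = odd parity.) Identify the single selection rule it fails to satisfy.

the ΔS = 0 rule

Initial level: S=1, L=2, J=2, parity odd. Final level: S=0, L=3, J=3, parity even.
Parity must change: odd → even — ok.
ΔS = 0: S: 1 → 0 — fails.
ΔL = 0, ±1 (not L=0↔0): L: 2 → 3, ΔL = +1 — ok.
ΔJ = 0, ±1 (not J=0↔0): J: 2 → 3, ΔJ = +1 — ok.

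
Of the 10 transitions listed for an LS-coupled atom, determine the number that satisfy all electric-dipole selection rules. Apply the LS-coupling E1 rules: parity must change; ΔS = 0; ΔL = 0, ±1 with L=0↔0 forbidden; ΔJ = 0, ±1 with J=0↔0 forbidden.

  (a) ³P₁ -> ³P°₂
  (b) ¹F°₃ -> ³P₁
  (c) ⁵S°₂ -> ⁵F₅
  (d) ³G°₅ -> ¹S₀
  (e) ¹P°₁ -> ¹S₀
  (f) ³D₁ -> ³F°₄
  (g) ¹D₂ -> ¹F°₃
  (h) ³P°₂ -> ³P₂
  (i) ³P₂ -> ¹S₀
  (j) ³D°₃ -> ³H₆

4

(a) allowed
(b) forbidden (ΔS, ΔL, ΔJ fail)
(c) forbidden (ΔL, ΔJ fail)
(d) forbidden (ΔS, ΔL, ΔJ fail)
(e) allowed
(f) forbidden (ΔJ fails)
(g) allowed
(h) allowed
(i) forbidden (parity, ΔS, ΔJ fail)
(j) forbidden (ΔL, ΔJ fail)
Total allowed: 4 of 10.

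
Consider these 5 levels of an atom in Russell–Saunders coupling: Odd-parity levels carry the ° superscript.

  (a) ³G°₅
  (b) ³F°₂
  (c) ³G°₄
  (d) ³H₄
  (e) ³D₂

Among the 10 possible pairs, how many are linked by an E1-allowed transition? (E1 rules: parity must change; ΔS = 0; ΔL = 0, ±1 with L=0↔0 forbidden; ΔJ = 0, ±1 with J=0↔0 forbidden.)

3

(a)–(b): forbidden (parity, ΔJ).
(a)–(c): forbidden (parity).
(a)–(d): allowed.
(a)–(e): forbidden (ΔL, ΔJ).
(b)–(c): forbidden (parity, ΔJ).
(b)–(d): forbidden (ΔL, ΔJ).
(b)–(e): allowed.
(c)–(d): allowed.
(c)–(e): forbidden (ΔL, ΔJ).
(d)–(e): forbidden (parity, ΔL, ΔJ).
Allowed pairs: 3 of 10.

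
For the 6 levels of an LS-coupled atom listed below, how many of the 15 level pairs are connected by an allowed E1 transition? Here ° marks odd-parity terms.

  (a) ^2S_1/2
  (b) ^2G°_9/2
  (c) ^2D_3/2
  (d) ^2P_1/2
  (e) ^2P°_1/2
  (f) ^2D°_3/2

(a)–(b): forbidden (ΔL, ΔJ).
(a)–(c): forbidden (parity, ΔL).
(a)–(d): forbidden (parity).
(a)–(e): allowed.
(a)–(f): forbidden (ΔL).
(b)–(c): forbidden (ΔL, ΔJ).
(b)–(d): forbidden (ΔL, ΔJ).
(b)–(e): forbidden (parity, ΔL, ΔJ).
(b)–(f): forbidden (parity, ΔL, ΔJ).
(c)–(d): forbidden (parity).
(c)–(e): allowed.
(c)–(f): allowed.
(d)–(e): allowed.
(d)–(f): allowed.
(e)–(f): forbidden (parity).
Allowed pairs: 5 of 15.

5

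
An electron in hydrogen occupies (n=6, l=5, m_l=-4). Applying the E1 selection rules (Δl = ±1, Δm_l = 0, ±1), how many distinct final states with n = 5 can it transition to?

E1 requires Δl = ±1, so l_f ∈ {4, 6}; with 0 ≤ l_f ≤ n_f−1 = 4, the allowed l_f values are {4}.
For l_f = 4: m_f ∈ {m_i−1, m_i, m_i+1} ∩ [−4, 4] = {-4, -3} → 2 states.
Total: 2.

2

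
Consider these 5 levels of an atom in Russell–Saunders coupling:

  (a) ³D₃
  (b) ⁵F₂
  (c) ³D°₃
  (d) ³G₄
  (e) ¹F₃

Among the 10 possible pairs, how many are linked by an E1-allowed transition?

1

(a)–(b): forbidden (parity, ΔS).
(a)–(c): allowed.
(a)–(d): forbidden (parity, ΔL).
(a)–(e): forbidden (parity, ΔS).
(b)–(c): forbidden (ΔS).
(b)–(d): forbidden (parity, ΔS, ΔJ).
(b)–(e): forbidden (parity, ΔS).
(c)–(d): forbidden (ΔL).
(c)–(e): forbidden (ΔS).
(d)–(e): forbidden (parity, ΔS).
Allowed pairs: 1 of 10.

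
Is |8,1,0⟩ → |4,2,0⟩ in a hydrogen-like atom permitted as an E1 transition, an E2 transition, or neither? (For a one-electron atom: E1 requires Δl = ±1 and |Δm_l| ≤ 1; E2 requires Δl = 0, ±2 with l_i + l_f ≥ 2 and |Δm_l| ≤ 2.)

E1

Δl = 2 − 1 = +1; l_i + l_f = 3.
Δm_l = +0.
E1 (Δl = ±1, |Δm_l| ≤ 1): satisfied.
E2 (Δl = 0,±2, l_i+l_f ≥ 2, |Δm_l| ≤ 2): not satisfied.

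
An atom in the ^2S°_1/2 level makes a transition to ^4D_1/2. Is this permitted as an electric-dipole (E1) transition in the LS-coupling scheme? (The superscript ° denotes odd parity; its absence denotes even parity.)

forbidden

Parity must change: odd → even — ✓.
ΔL = 0, ±1 (not L=0↔0): L: 0 → 2, ΔL = +2 — ✗.
ΔJ = 0, ±1 (not J=0↔0): J: 1/2 → 1/2, ΔJ = +0 — ✓.
ΔS = 0: S: 1/2 → 3/2 — ✗.
Rule(s) violated: ΔS, ΔL.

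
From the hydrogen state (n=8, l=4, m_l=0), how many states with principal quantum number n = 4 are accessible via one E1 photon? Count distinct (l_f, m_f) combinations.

3

E1 requires Δl = ±1, so l_f ∈ {3, 5}; with 0 ≤ l_f ≤ n_f−1 = 3, the allowed l_f values are {3}.
For l_f = 3: m_f ∈ {m_i−1, m_i, m_i+1} ∩ [−3, 3] = {-1, 0, 1} → 3 states.
Total: 3.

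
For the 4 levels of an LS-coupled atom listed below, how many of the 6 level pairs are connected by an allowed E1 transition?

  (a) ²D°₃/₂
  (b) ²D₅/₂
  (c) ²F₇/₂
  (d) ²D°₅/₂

(a)–(b): allowed.
(a)–(c): forbidden (ΔJ).
(a)–(d): forbidden (parity).
(b)–(c): forbidden (parity).
(b)–(d): allowed.
(c)–(d): allowed.
Allowed pairs: 3 of 6.

3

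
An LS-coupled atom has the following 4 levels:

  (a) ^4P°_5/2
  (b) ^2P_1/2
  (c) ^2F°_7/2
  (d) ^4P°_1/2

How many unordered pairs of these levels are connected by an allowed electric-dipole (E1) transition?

(a)–(b): forbidden (ΔS, ΔJ).
(a)–(c): forbidden (parity, ΔS, ΔL).
(a)–(d): forbidden (parity, ΔJ).
(b)–(c): forbidden (ΔL, ΔJ).
(b)–(d): forbidden (ΔS).
(c)–(d): forbidden (parity, ΔS, ΔL, ΔJ).
Allowed pairs: 0 of 6.

0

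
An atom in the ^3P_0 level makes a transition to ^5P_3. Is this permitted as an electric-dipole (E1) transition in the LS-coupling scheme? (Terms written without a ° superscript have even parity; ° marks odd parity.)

forbidden

Reading off the term symbols: S 1→2, L 1→1, J 0→3, parity even→even.
Parity must change: even → even — violated.
ΔS = 0: S: 1 → 2 — violated.
ΔL = 0, ±1 (not L=0↔0): L: 1 → 1, ΔL = +0 — satisfied.
ΔJ = 0, ±1 (not J=0↔0): J: 0 → 3, ΔJ = +3 — violated.
Rule(s) violated: parity, ΔS, ΔJ.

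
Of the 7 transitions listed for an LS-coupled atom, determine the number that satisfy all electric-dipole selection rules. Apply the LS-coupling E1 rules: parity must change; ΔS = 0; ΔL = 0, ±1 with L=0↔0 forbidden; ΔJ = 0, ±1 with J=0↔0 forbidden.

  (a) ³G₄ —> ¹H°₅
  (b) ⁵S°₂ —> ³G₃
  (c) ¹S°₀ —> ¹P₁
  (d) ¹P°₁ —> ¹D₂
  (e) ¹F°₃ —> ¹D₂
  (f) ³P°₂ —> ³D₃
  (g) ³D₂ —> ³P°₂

(a) forbidden (ΔS fails)
(b) forbidden (ΔS, ΔL fail)
(c) allowed
(d) allowed
(e) allowed
(f) allowed
(g) allowed
Total allowed: 5 of 7.

5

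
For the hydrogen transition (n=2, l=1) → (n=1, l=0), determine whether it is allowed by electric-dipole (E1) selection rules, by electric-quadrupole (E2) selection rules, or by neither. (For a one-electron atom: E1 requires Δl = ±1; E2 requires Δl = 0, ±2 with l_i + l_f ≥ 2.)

E1

Δl = 0 − 1 = -1; l_i + l_f = 1.
E1 (Δl = ±1): satisfied.
E2 (Δl = 0,±2, l_i+l_f ≥ 2): not satisfied.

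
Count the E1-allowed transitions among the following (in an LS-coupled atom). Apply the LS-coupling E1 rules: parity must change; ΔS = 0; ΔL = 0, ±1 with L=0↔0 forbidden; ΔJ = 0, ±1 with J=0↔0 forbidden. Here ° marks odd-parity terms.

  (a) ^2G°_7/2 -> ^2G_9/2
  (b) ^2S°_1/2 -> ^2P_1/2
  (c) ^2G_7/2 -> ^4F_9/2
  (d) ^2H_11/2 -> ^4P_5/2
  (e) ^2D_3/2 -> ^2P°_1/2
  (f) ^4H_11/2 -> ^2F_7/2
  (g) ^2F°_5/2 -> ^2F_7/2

4

(a) allowed
(b) allowed
(c) forbidden (parity, ΔS fail)
(d) forbidden (parity, ΔS, ΔL, ΔJ fail)
(e) allowed
(f) forbidden (parity, ΔS, ΔL, ΔJ fail)
(g) allowed
Total allowed: 4 of 7.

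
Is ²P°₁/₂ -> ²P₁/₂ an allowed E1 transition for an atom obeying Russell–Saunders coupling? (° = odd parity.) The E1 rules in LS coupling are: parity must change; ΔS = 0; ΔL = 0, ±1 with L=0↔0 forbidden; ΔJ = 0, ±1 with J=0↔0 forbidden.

allowed

Reading off the term symbols: S 1/2→1/2, L 1→1, J 1/2→1/2, parity odd→even.
Parity must change: odd → even — satisfied.
ΔS = 0: S: 1/2 → 1/2 — satisfied.
ΔL = 0, ±1 (not L=0↔0): L: 1 → 1, ΔL = +0 — satisfied.
ΔJ = 0, ±1 (not J=0↔0): J: 1/2 → 1/2, ΔJ = +0 — satisfied.
All four E1 rules are satisfied.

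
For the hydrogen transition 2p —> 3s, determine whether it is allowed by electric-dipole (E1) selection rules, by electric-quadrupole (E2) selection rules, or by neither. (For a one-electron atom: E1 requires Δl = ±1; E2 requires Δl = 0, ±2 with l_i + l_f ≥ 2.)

Δl = 0 − 1 = -1; l_i + l_f = 1.
E1 (Δl = ±1): satisfied.
E2 (Δl = 0,±2, l_i+l_f ≥ 2): not satisfied.

E1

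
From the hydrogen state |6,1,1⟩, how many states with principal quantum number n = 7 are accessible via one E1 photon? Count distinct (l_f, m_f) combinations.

E1 requires Δl = ±1, so l_f ∈ {0, 2}; with 0 ≤ l_f ≤ n_f−1 = 6, the allowed l_f values are {0, 2}.
For l_f = 0: m_f ∈ {m_i−1, m_i, m_i+1} ∩ [−0, 0] = {0} → 1 state.
For l_f = 2: m_f ∈ {m_i−1, m_i, m_i+1} ∩ [−2, 2] = {0, 1, 2} → 3 states.
Total: 4.

4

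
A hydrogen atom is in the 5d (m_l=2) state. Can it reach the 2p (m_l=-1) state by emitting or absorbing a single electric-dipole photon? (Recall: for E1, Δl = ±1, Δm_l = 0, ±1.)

forbidden

Initial l = 2, final l = 1, so Δl = -1. E1 requires Δl = ±1: ok.
Δm_l = -1 − (2) = -3. E1 requires Δm_l = 0, ±1: fails.
The transition is electric-dipole forbidden.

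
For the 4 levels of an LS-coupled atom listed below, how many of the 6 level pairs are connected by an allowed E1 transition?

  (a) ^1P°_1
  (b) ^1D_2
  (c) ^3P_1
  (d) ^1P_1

2

(a)–(b): allowed.
(a)–(c): forbidden (ΔS).
(a)–(d): allowed.
(b)–(c): forbidden (parity, ΔS).
(b)–(d): forbidden (parity).
(c)–(d): forbidden (parity, ΔS).
Allowed pairs: 2 of 6.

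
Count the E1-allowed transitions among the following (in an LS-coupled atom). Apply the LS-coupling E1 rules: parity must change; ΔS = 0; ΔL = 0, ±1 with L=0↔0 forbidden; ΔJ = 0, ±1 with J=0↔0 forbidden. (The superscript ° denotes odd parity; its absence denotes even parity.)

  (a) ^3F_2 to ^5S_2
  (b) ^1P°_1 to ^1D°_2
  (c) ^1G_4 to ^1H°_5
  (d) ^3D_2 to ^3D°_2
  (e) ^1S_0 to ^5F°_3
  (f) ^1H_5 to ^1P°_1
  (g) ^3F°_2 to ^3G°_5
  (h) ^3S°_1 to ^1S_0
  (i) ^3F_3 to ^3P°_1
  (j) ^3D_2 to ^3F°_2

(a) forbidden (parity, ΔS, ΔL fail)
(b) forbidden (parity fails)
(c) allowed
(d) allowed
(e) forbidden (ΔS, ΔL, ΔJ fail)
(f) forbidden (ΔL, ΔJ fail)
(g) forbidden (parity, ΔJ fail)
(h) forbidden (ΔS, ΔL fail)
(i) forbidden (ΔL, ΔJ fail)
(j) allowed
Total allowed: 3 of 10.

3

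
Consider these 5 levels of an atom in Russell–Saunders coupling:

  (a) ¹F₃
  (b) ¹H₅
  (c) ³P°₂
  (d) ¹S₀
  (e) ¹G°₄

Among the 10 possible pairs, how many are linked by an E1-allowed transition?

2

(a)–(b): forbidden (parity, ΔL, ΔJ).
(a)–(c): forbidden (ΔS, ΔL).
(a)–(d): forbidden (parity, ΔL, ΔJ).
(a)–(e): allowed.
(b)–(c): forbidden (ΔS, ΔL, ΔJ).
(b)–(d): forbidden (parity, ΔL, ΔJ).
(b)–(e): allowed.
(c)–(d): forbidden (ΔS, ΔJ).
(c)–(e): forbidden (parity, ΔS, ΔL, ΔJ).
(d)–(e): forbidden (ΔL, ΔJ).
Allowed pairs: 2 of 10.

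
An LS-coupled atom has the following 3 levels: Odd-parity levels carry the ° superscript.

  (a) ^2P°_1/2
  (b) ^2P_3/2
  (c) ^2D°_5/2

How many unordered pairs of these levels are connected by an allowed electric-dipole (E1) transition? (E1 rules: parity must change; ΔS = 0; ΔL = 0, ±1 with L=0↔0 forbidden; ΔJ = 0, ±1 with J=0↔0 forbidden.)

2

(a)–(b): allowed.
(a)–(c): forbidden (parity, ΔJ).
(b)–(c): allowed.
Allowed pairs: 2 of 3.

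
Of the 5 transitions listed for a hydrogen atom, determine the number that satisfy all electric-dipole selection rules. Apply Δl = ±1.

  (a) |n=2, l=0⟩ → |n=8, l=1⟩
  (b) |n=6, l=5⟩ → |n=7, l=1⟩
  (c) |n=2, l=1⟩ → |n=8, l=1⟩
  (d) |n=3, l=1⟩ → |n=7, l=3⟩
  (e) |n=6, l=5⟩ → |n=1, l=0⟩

(a) allowed
(b) forbidden — Δl = -4 (E1 requires Δl = ±1)
(c) forbidden — Δl = +0 (E1 requires Δl = ±1)
(d) forbidden — Δl = +2 (E1 requires Δl = ±1)
(e) forbidden — Δl = -5 (E1 requires Δl = ±1)
Total allowed: 1 of 5.

1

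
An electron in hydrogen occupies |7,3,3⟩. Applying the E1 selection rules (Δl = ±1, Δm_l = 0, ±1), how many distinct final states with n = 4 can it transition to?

1

E1 requires Δl = ±1, so l_f ∈ {2, 4}; with 0 ≤ l_f ≤ n_f−1 = 3, the allowed l_f values are {2}.
For l_f = 2: m_f ∈ {m_i−1, m_i, m_i+1} ∩ [−2, 2] = {2} → 1 state.
Total: 1.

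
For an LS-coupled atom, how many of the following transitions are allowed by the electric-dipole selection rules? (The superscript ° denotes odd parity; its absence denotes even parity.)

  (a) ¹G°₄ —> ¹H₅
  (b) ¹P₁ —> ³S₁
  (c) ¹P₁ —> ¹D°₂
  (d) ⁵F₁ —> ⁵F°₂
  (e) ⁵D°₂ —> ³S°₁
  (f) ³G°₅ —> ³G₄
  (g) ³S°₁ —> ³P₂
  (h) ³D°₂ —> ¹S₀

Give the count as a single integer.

5

(a) allowed
(b) forbidden (parity, ΔS fail)
(c) allowed
(d) allowed
(e) forbidden (parity, ΔS, ΔL fail)
(f) allowed
(g) allowed
(h) forbidden (ΔS, ΔL, ΔJ fail)
Total allowed: 5 of 8.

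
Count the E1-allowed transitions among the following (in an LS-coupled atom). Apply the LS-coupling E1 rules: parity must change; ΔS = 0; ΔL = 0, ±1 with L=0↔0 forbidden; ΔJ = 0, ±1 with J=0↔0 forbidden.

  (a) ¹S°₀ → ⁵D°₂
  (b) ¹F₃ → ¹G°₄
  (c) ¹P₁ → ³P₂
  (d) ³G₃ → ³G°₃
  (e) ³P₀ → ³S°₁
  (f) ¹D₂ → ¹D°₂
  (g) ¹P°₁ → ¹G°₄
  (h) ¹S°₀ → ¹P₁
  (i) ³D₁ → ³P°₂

(a) forbidden (parity, ΔS, ΔL, ΔJ fail)
(b) allowed
(c) forbidden (parity, ΔS fail)
(d) allowed
(e) allowed
(f) allowed
(g) forbidden (parity, ΔL, ΔJ fail)
(h) allowed
(i) allowed
Total allowed: 6 of 9.

6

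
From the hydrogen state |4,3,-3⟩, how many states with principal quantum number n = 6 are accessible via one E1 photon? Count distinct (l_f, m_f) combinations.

E1 requires Δl = ±1, so l_f ∈ {2, 4}; with 0 ≤ l_f ≤ n_f−1 = 5, the allowed l_f values are {2, 4}.
For l_f = 2: m_f ∈ {m_i−1, m_i, m_i+1} ∩ [−2, 2] = {-2} → 1 state.
For l_f = 4: m_f ∈ {m_i−1, m_i, m_i+1} ∩ [−4, 4] = {-4, -3, -2} → 3 states.
Total: 4.

4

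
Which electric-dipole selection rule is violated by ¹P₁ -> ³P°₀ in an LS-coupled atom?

Reading off the term symbols: S 0→1, L 1→1, J 1→0, parity even→odd.
Parity must change: even → odd — ok.
ΔS = 0: S: 0 → 1 — fails.
ΔL = 0, ±1 (not L=0↔0): L: 1 → 1, ΔL = +0 — ok.
ΔJ = 0, ±1 (not J=0↔0): J: 1 → 0, ΔJ = -1 — ok.

the ΔS = 0 rule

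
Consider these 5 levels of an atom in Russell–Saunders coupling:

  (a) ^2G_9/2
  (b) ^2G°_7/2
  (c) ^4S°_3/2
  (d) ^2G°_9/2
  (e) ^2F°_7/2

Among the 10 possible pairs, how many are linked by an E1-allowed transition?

3

(a)–(b): allowed.
(a)–(c): forbidden (ΔS, ΔL, ΔJ).
(a)–(d): allowed.
(a)–(e): allowed.
(b)–(c): forbidden (parity, ΔS, ΔL, ΔJ).
(b)–(d): forbidden (parity).
(b)–(e): forbidden (parity).
(c)–(d): forbidden (parity, ΔS, ΔL, ΔJ).
(c)–(e): forbidden (parity, ΔS, ΔL, ΔJ).
(d)–(e): forbidden (parity).
Allowed pairs: 3 of 10.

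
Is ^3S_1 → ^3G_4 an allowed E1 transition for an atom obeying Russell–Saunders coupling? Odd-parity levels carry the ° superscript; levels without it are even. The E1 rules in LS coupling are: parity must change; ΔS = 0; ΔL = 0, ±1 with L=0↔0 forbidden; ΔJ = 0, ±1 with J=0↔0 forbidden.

Initial level: S=1, L=0, J=1, parity even. Final level: S=1, L=4, J=4, parity even.
ΔS = 0: S: 1 → 1 — satisfied.
ΔL = 0, ±1 (not L=0↔0): L: 0 → 4, ΔL = +4 — violated.
ΔJ = 0, ±1 (not J=0↔0): J: 1 → 4, ΔJ = +3 — violated.
Parity must change: even → even — violated.
Rule(s) violated: parity, ΔL, ΔJ.

forbidden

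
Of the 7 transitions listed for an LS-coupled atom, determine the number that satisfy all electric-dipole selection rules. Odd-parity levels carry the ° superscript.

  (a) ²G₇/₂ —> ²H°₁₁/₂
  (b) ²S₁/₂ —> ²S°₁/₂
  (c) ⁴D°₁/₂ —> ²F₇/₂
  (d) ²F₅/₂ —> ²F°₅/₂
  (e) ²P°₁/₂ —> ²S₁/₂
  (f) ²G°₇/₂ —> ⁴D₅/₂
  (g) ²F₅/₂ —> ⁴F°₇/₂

(a) forbidden (ΔJ fails)
(b) forbidden (ΔL fails)
(c) forbidden (ΔS, ΔJ fail)
(d) allowed
(e) allowed
(f) forbidden (ΔS, ΔL fail)
(g) forbidden (ΔS fails)
Total allowed: 2 of 7.

2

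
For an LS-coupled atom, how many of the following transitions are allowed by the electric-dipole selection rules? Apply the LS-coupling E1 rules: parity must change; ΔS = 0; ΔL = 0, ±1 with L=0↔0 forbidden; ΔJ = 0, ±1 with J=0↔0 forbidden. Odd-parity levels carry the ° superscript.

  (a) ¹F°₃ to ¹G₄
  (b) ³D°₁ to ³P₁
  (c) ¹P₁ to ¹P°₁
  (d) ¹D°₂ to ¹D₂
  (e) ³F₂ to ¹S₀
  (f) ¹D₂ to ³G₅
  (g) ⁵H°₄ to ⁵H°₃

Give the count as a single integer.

(a) allowed
(b) allowed
(c) allowed
(d) allowed
(e) forbidden (parity, ΔS, ΔL, ΔJ fail)
(f) forbidden (parity, ΔS, ΔL, ΔJ fail)
(g) forbidden (parity fails)
Total allowed: 4 of 7.

4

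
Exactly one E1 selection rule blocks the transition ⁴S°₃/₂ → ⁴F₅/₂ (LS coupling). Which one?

the ΔL = 0, ±1 rule

Reading off the term symbols: S 3/2→3/2, L 0→3, J 3/2→5/2, parity odd→even.
ΔL = 0, ±1 (not L=0↔0): L: 0 → 3, ΔL = +3 — fails.
ΔS = 0: S: 3/2 → 3/2 — ok.
Parity must change: odd → even — ok.
ΔJ = 0, ±1 (not J=0↔0): J: 3/2 → 5/2, ΔJ = +1 — ok.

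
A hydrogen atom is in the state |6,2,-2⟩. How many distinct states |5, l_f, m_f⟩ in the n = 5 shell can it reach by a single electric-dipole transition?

E1 requires Δl = ±1, so l_f ∈ {1, 3}; with 0 ≤ l_f ≤ n_f−1 = 4, the allowed l_f values are {1, 3}.
For l_f = 1: m_f ∈ {m_i−1, m_i, m_i+1} ∩ [−1, 1] = {-1} → 1 state.
For l_f = 3: m_f ∈ {m_i−1, m_i, m_i+1} ∩ [−3, 3] = {-3, -2, -1} → 3 states.
Total: 4.

4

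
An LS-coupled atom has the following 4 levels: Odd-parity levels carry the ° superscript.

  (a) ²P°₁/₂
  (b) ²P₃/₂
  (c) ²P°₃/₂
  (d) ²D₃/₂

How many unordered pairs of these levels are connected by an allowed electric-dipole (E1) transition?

4

(a)–(b): allowed.
(a)–(c): forbidden (parity).
(a)–(d): allowed.
(b)–(c): allowed.
(b)–(d): forbidden (parity).
(c)–(d): allowed.
Allowed pairs: 4 of 6.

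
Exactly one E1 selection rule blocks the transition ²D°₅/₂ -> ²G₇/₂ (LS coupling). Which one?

Parity must change: odd → even — ok.
ΔS = 0: S: 1/2 → 1/2 — ok.
ΔL = 0, ±1 (not L=0↔0): L: 2 → 4, ΔL = +2 — fails.
ΔJ = 0, ±1 (not J=0↔0): J: 5/2 → 7/2, ΔJ = +1 — ok.

the ΔL = 0, ±1 rule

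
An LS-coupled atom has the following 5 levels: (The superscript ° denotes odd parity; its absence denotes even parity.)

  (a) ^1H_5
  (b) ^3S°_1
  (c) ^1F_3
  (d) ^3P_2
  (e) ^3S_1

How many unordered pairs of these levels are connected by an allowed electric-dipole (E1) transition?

1

(a)–(b): forbidden (ΔS, ΔL, ΔJ).
(a)–(c): forbidden (parity, ΔL, ΔJ).
(a)–(d): forbidden (parity, ΔS, ΔL, ΔJ).
(a)–(e): forbidden (parity, ΔS, ΔL, ΔJ).
(b)–(c): forbidden (ΔS, ΔL, ΔJ).
(b)–(d): allowed.
(b)–(e): forbidden (ΔL).
(c)–(d): forbidden (parity, ΔS, ΔL).
(c)–(e): forbidden (parity, ΔS, ΔL, ΔJ).
(d)–(e): forbidden (parity).
Allowed pairs: 1 of 10.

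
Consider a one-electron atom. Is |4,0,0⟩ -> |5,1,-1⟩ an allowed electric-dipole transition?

allowed

l: 0 → 1 (Δl = +1). Δl = ±1 ok.
m_l: 0 → -1 (Δm_l = -1). |Δm_l| ≤ 1 ok.
All E1 selection rules are satisfied.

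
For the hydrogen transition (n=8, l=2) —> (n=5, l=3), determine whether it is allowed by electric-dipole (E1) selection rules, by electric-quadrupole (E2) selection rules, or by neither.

E1

Δl = 3 − 2 = +1; l_i + l_f = 5.
E1 (Δl = ±1): satisfied.
E2 (Δl = 0,±2, l_i+l_f ≥ 2): not satisfied.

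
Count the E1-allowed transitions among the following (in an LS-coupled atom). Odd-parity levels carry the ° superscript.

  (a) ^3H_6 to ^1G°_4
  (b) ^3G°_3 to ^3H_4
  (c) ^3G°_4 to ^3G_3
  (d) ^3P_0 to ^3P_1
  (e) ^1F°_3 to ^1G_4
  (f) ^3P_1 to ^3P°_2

(a) forbidden (ΔS, ΔJ fail)
(b) allowed
(c) allowed
(d) forbidden (parity fails)
(e) allowed
(f) allowed
Total allowed: 4 of 6.

4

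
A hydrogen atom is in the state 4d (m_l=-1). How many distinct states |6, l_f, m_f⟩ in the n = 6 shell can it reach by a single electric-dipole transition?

E1 requires Δl = ±1, so l_f ∈ {1, 3}; with 0 ≤ l_f ≤ n_f−1 = 5, the allowed l_f values are {1, 3}.
For l_f = 1: m_f ∈ {m_i−1, m_i, m_i+1} ∩ [−1, 1] = {-1, 0} → 2 states.
For l_f = 3: m_f ∈ {m_i−1, m_i, m_i+1} ∩ [−3, 3] = {-2, -1, 0} → 3 states.
Total: 5.

5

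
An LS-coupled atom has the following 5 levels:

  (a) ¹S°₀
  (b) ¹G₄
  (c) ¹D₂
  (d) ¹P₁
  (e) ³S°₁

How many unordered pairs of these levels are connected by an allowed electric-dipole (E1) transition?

(a)–(b): forbidden (ΔL, ΔJ).
(a)–(c): forbidden (ΔL, ΔJ).
(a)–(d): allowed.
(a)–(e): forbidden (parity, ΔS, ΔL).
(b)–(c): forbidden (parity, ΔL, ΔJ).
(b)–(d): forbidden (parity, ΔL, ΔJ).
(b)–(e): forbidden (ΔS, ΔL, ΔJ).
(c)–(d): forbidden (parity).
(c)–(e): forbidden (ΔS, ΔL).
(d)–(e): forbidden (ΔS).
Allowed pairs: 1 of 10.

1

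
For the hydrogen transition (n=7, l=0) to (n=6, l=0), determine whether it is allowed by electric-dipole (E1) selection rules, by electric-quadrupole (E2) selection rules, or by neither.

Δl = 0 − 0 = +0; l_i + l_f = 0.
E1 (Δl = ±1): not satisfied.
E2 (Δl = 0,±2, l_i+l_f ≥ 2): not satisfied.

neither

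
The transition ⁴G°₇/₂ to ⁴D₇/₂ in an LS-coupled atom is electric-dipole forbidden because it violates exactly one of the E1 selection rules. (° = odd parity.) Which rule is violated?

the ΔL = 0, ±1 rule

Reading off the term symbols: S 3/2→3/2, L 4→2, J 7/2→7/2, parity odd→even.
Parity must change: odd → even — ok.
ΔL = 0, ±1 (not L=0↔0): L: 4 → 2, ΔL = -2 — fails.
ΔJ = 0, ±1 (not J=0↔0): J: 7/2 → 7/2, ΔJ = +0 — ok.
ΔS = 0: S: 3/2 → 3/2 — ok.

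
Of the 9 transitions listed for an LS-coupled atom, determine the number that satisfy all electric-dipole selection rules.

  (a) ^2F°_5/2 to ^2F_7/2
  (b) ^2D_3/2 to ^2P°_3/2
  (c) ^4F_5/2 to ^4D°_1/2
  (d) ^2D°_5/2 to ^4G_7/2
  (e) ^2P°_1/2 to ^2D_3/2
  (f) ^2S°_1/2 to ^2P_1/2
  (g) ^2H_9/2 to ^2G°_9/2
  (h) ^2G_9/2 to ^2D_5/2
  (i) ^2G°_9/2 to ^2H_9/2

6

(a) allowed
(b) allowed
(c) forbidden (ΔJ fails)
(d) forbidden (ΔS, ΔL fail)
(e) allowed
(f) allowed
(g) allowed
(h) forbidden (parity, ΔL, ΔJ fail)
(i) allowed
Total allowed: 6 of 9.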